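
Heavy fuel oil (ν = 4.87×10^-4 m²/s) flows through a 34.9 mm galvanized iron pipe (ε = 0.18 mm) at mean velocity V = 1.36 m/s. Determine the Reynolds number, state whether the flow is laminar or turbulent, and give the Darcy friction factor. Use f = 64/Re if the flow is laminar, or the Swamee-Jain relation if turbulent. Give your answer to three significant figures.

Re = VD/ν = 1.360·0.0349/4.87×10^-4 = 97.5
Re < 2300 → laminar → f = 64/Re = 0.6567

Re ≈ 97.5; laminar; f = 64/Re ≈ 0.657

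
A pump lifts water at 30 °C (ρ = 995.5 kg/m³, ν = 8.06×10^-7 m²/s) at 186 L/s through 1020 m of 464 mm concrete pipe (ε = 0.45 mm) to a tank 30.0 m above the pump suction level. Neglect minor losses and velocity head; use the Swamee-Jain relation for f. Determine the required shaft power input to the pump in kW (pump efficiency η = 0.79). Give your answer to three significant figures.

V = 4Q/(πD²) = 1.100 m/s; Re = 6.33×10^5; ε/D = 9.70×10^-4; f = 0.02009
h_f = f(L/D)V²/2g = 2.723 m
Total head H = z + h_f = 30.0 + 2.723 = 32.72 m
P_hyd = ρgQH = 995.5·9.81·0.186·32.72 = 59.44 kW
P_shaft = P_hyd/η = 59.44/0.79 = 75.24 kW

P_shaft ≈ 75.2 kW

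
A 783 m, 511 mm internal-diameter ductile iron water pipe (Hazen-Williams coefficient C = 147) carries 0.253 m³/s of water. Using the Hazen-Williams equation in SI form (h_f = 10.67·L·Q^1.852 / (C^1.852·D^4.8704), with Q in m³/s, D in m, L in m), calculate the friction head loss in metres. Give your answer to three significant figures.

h_f = 10.67·783·0.253^1.852 / (147^1.852·0.511^4.8704) = 1.670 m

h_f ≈ 1.67 m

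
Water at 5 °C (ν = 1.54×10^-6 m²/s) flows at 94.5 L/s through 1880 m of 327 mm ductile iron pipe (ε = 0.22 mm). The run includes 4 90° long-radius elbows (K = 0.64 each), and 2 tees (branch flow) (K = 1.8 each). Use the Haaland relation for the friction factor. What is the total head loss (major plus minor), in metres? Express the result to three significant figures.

H_L ≈ 7.55 m

V = 4Q/(πD²) = 1.125 m/s; V²/2g = 0.06453 m
Re = 2.39×10^5, ε/D = 6.73×10^-4 → f = 0.01926 (Haaland)
Major: h_f = f(L/D)·V²/2g = 0.01926·5749·0.06453 = 7.148 m
Minor: ΣK = 6.16; h_m = ΣK·V²/2g = 0.3975 m
Total H_L = 7.148 + 0.3975 = 7.545 m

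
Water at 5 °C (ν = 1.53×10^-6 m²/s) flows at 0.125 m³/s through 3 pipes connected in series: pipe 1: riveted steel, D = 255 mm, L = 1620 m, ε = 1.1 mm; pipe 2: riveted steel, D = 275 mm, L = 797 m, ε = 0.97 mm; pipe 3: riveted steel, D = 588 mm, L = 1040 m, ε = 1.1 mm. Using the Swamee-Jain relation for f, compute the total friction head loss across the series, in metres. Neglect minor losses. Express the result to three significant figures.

Pipe 1: V = 2.448 m/s, Re = 4.08×10^5, ε/D = 0.00431, f = 0.02943, h_1 = f(L/D)V²/2g = 57.08 m
Pipe 2: V = 2.105 m/s, Re = 3.78×10^5, ε/D = 0.00353, f = 0.02784, h_2 = f(L/D)V²/2g = 18.22 m
Pipe 3: V = 0.4603 m/s, Re = 1.77×10^5, ε/D = 0.00187, f = 0.02424, h_3 = f(L/D)V²/2g = 0.4630 m
Series → Q common, losses add: H = Σh = 75.76 m

H ≈ 75.8 m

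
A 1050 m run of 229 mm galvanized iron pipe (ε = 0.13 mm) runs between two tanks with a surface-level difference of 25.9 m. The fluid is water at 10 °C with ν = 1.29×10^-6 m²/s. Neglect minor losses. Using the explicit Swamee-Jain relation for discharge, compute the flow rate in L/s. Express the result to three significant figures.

Swamee-Jain (Type II): Q = -0.965·√(gD⁵h_f/L)·ln[ε/(3.7D) + √(3.17ν²L/(gD³h_f))]
√(gD⁵h_f/L) = √(9.81·0.229⁵·25.9/1050) = 0.01234
ε/(3.7D) = 1.53×10^-4; √(3.17ν²L/(gD³h_f)) = 4.26×10^-5
Q = -0.965·0.01234·ln(1.960×10^-4) = 0.1017 m³/s
Check: V = 2.47 m/s, Re = 4.38×10^5, f = 0.01830, h_f = 26.1 m ≈ 25.9 m ✓

Q ≈ 102 L/s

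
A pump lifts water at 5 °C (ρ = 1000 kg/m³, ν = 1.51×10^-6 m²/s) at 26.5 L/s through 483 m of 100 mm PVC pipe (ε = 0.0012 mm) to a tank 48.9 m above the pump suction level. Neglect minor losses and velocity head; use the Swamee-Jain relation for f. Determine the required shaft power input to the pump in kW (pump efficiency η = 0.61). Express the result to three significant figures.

V = 4Q/(πD²) = 3.374 m/s; Re = 2.23×10^5; ε/D = 1.20×10^-5; f = 0.01532
h_f = f(L/D)V²/2g = 42.94 m
Total head H = z + h_f = 48.9 + 42.94 = 91.84 m
P_hyd = ρgQH = 1000·9.81·0.0265·91.84 = 23.87 kW
P_shaft = P_hyd/η = 23.87/0.61 = 39.14 kW

P_shaft ≈ 39.1 kW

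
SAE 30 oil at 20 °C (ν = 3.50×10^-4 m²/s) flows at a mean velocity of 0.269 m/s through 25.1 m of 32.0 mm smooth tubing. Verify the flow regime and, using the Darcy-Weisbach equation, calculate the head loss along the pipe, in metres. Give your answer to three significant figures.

Re = VD/ν = 0.269·0.03200/3.50×10^-4 = 24.6 → laminar (Re < 2300)
f = 64/Re = 2.602
h_f = f(L/D)V²/(2g) = 2.602·(25.1/0.03200)·0.269²/(2·9.81) = 7.528 m

h_f ≈ 7.53 m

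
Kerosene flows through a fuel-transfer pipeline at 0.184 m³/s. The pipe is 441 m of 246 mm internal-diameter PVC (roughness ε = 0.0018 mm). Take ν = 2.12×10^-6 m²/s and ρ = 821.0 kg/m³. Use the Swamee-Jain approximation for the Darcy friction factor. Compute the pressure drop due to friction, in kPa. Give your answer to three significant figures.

Δp ≈ 148 kPa

V = 4Q/(πD²) = 4·0.184/(π·0.246²) = 3.871 m/s
Re = VD/ν = 3.871·0.246/2.12×10^-6 = 4.49×10^5 → turbulent
ε/D = 0.0018/246 = 7.32×10^-6
Swamee-Jain: f = 0.01346
h_f = f(L/D)V²/(2g) = 0.01346·(441/0.246)·3.871²/(2·9.81) = 18.43 m
Δp = ρg·h_f = 821.0·9.81·18.43 = 148.4 kPa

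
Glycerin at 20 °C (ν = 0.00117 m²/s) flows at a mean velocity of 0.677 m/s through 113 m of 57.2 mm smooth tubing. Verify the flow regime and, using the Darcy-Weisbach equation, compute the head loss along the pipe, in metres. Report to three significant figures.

h_f ≈ 89.2 m

Re = VD/ν = 0.677·0.05720/0.00117 = 33.1 → laminar (Re < 2300)
f = 64/Re = 1.934
h_f = f(L/D)V²/(2g) = 1.934·(113/0.05720)·0.677²/(2·9.81) = 89.24 m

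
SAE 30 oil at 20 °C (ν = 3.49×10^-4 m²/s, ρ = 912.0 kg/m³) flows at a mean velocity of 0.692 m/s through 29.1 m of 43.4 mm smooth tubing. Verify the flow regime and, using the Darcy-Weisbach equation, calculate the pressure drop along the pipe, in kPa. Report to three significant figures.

Re = VD/ν = 0.692·0.04340/3.49×10^-4 = 86.1 → laminar (Re < 2300)
f = 64/Re = 0.7437
h_f = f(L/D)V²/(2g) = 0.7437·(29.1/0.04340)·0.692²/(2·9.81) = 12.17 m
Δp = ρg·h_f = 912.0·9.81·12.17 = 108.9 kPa

Δp ≈ 109 kPa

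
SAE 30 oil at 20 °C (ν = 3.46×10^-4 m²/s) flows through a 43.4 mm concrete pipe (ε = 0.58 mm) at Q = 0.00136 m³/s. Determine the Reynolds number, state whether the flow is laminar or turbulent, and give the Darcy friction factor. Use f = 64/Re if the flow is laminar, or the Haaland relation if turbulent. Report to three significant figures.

Re ≈ 115; laminar; f = 64/Re ≈ 0.555

V = 4Q/(πD²) = 0.9193 m/s
Re = VD/ν = 0.9193·0.0434/3.46×10^-4 = 115
Re < 2300 → laminar → f = 64/Re = 0.5550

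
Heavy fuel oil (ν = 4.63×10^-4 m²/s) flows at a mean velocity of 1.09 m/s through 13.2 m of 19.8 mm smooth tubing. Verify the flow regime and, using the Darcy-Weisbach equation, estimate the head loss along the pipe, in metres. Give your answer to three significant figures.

Re = VD/ν = 1.09·0.01980/4.63×10^-4 = 46.6 → laminar (Re < 2300)
f = 64/Re = 1.373
h_f = f(L/D)V²/(2g) = 1.373·(13.2/0.01980)·1.09²/(2·9.81) = 55.43 m

h_f ≈ 55.4 m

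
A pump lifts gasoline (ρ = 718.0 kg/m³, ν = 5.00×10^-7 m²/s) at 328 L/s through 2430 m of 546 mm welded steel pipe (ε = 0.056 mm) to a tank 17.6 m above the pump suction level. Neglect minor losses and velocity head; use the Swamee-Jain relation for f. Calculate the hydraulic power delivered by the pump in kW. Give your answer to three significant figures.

V = 4Q/(πD²) = 1.401 m/s; Re = 1.53×10^6; ε/D = 1.03×10^-4; f = 0.01313
h_f = f(L/D)V²/2g = 5.845 m
Total head H = z + h_f = 17.6 + 5.845 = 23.45 m
P_hyd = ρgQH = 718.0·9.81·0.328·23.45 = 54.17 kW

P_hyd ≈ 54.2 kW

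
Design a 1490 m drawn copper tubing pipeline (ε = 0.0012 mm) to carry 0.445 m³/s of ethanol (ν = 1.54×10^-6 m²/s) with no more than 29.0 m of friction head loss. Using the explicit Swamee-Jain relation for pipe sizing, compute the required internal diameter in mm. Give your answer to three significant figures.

D ≈ 402 mm

Swamee-Jain (Type III): D = 0.66·[ε^1.25·(LQ²/(gh_f))^4.75 + ν·Q^9.4·(L/(gh_f))^5.2]^0.04
LQ²/(gh_f) = 1.037; L/(gh_f) = 5.237
Term 1 = ε^1.25·(…)^4.75 = 4.72×10^-8; Term 2 = ν·Q^9.4·(…)^5.2 = 4.18×10^-6
D = 0.66·(4.72×10^-8 + 4.18×10^-6)^0.04 = 0.4023 m = 402 mm
Check: V = 3.50 m/s, Re = 9.14×10^5, f = 0.01185, h_f = 27.4 m ≈ 29.0 m ✓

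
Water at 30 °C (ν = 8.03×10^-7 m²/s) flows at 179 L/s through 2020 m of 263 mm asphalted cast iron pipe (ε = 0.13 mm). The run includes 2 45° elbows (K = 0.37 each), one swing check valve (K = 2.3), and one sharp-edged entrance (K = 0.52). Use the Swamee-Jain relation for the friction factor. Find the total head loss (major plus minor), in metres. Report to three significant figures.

H_L ≈ 75.2 m

V = 4Q/(πD²) = 3.295 m/s; V²/2g = 0.5534 m
Re = 1.08×10^6, ε/D = 4.94×10^-4 → f = 0.01722 (Swamee-Jain)
Major: h_f = f(L/D)·V²/2g = 0.01722·7681·0.5534 = 73.20 m
Minor: ΣK = 3.56; h_m = ΣK·V²/2g = 1.970 m
Total H_L = 73.20 + 1.970 = 75.17 m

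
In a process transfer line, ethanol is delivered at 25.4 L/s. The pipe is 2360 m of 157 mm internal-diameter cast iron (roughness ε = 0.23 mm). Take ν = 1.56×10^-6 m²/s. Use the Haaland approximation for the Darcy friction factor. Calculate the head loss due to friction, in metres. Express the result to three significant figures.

h_f ≈ 30.4 m

V = 4Q/(πD²) = 4·0.0254/(π·0.157²) = 1.312 m/s
Re = VD/ν = 1.312·0.157/1.56×10^-6 = 1.32×10^5 → turbulent
ε/D = 0.23/157 = 0.00146
Haaland: f = 0.02306
h_f = f(L/D)V²/(2g) = 0.02306·(2360/0.157)·1.312²/(2·9.81) = 30.41 m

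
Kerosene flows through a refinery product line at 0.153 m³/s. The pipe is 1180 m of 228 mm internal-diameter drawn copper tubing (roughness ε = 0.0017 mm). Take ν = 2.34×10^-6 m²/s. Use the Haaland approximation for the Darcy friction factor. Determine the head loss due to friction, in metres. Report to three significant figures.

V = 4Q/(πD²) = 4·0.153/(π·0.228²) = 3.747 m/s
Re = VD/ν = 3.747·0.228/2.34×10^-6 = 3.65×10^5 → turbulent
ε/D = 0.0017/228 = 7.46×10^-6
Haaland: f = 0.01390
h_f = f(L/D)V²/(2g) = 0.01390·(1180/0.228)·3.747²/(2·9.81) = 51.48 m

h_f ≈ 51.5 m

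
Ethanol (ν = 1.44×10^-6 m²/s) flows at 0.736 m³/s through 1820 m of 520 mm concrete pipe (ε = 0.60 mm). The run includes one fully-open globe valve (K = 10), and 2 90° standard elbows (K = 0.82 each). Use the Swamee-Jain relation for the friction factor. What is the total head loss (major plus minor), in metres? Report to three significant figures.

H_L ≈ 51.3 m

V = 4Q/(πD²) = 3.466 m/s; V²/2g = 0.6122 m
Re = 1.25×10^6, ε/D = 0.00115 → f = 0.02063 (Swamee-Jain)
Major: h_f = f(L/D)·V²/2g = 0.02063·3500·0.6122 = 44.21 m
Minor: ΣK = 11.6; h_m = ΣK·V²/2g = 7.126 m
Total H_L = 44.21 + 7.126 = 51.33 m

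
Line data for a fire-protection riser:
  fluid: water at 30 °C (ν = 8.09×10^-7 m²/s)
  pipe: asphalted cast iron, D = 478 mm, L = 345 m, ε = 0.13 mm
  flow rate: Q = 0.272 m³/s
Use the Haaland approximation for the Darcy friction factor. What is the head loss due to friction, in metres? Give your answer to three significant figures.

V = 4Q/(πD²) = 4·0.272/(π·0.478²) = 1.516 m/s
Re = VD/ν = 1.516·0.478/8.09×10^-7 = 8.96×10^5 → turbulent
ε/D = 0.13/478 = 2.72×10^-4
Haaland: f = 0.01541
h_f = f(L/D)V²/(2g) = 0.01541·(345/0.478)·1.516²/(2·9.81) = 1.303 m

h_f ≈ 1.30 m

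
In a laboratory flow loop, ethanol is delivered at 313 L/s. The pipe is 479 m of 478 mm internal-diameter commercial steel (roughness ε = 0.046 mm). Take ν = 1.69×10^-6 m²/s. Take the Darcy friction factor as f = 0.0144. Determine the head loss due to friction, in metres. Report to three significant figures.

V = 4Q/(πD²) = 4·0.313/(π·0.478²) = 1.744 m/s
h_f = f(L/D)V²/(2g) = 0.01440·(479/0.478)·1.744²/(2·9.81) = 2.238 m

h_f ≈ 2.24 m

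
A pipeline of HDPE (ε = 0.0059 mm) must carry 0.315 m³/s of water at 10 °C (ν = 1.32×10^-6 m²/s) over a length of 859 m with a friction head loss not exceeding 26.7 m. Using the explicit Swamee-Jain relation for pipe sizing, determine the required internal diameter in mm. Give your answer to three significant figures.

Swamee-Jain (Type III): D = 0.66·[ε^1.25·(LQ²/(gh_f))^4.75 + ν·Q^9.4·(L/(gh_f))^5.2]^0.04
LQ²/(gh_f) = 0.3254; L/(gh_f) = 3.280
Term 1 = ε^1.25·(…)^4.75 = 1.40×10^-9; Term 2 = ν·Q^9.4·(…)^5.2 = 1.22×10^-8
D = 0.66·(1.40×10^-9 + 1.22×10^-8)^0.04 = 0.3198 m = 320 mm
Check: V = 3.92 m/s, Re = 9.50×10^5, f = 0.01214, h_f = 25.5 m ≈ 26.7 m ✓

D ≈ 320 mm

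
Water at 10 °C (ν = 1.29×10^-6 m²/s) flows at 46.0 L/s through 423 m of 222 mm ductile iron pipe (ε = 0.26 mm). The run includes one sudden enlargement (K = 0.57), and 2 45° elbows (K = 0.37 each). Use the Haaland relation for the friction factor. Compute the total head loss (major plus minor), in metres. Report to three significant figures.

H_L ≈ 3.05 m

V = 4Q/(πD²) = 1.188 m/s; V²/2g = 0.07198 m
Re = 2.05×10^5, ε/D = 0.00117 → f = 0.02155 (Haaland)
Major: h_f = f(L/D)·V²/2g = 0.02155·1905·0.07198 = 2.955 m
Minor: ΣK = 1.31; h_m = ΣK·V²/2g = 0.09430 m
Total H_L = 2.955 + 0.09430 = 3.050 m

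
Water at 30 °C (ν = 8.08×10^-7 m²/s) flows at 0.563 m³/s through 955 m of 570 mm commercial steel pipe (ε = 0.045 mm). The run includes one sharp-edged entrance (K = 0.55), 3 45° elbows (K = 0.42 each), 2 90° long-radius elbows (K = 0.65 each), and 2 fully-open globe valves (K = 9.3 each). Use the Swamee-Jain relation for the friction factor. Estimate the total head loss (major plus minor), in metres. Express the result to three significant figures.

V = 4Q/(πD²) = 2.206 m/s; V²/2g = 0.2481 m
Re = 1.56×10^6, ε/D = 7.89×10^-5 → f = 0.01271 (Swamee-Jain)
Major: h_f = f(L/D)·V²/2g = 0.01271·1675·0.2481 = 5.282 m
Minor: ΣK = 21.7; h_m = ΣK·V²/2g = 5.386 m
Total H_L = 5.282 + 5.386 = 10.67 m

H_L ≈ 10.7 m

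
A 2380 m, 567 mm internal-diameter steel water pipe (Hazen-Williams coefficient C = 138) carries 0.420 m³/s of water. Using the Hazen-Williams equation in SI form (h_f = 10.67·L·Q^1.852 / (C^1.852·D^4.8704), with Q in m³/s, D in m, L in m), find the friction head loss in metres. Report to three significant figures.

h_f ≈ 8.79 m

h_f = 10.67·2380·0.420^1.852 / (138^1.852·0.567^4.8704) = 8.792 m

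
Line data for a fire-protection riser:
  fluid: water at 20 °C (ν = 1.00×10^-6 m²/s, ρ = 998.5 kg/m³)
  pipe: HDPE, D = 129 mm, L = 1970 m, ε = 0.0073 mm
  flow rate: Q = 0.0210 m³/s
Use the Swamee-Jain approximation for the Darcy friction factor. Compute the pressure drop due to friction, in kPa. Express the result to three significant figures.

V = 4Q/(πD²) = 4·0.0210/(π·0.129²) = 1.607 m/s
Re = VD/ν = 1.607·0.129/1.00×10^-6 = 2.07×10^5 → turbulent
ε/D = 0.0073/129 = 5.66×10^-5
Swamee-Jain: f = 0.01594
h_f = f(L/D)V²/(2g) = 0.01594·(1970/0.129)·1.607²/(2·9.81) = 32.02 m
Δp = ρg·h_f = 998.5·9.81·32.02 = 313.7 kPa

Δp ≈ 314 kPa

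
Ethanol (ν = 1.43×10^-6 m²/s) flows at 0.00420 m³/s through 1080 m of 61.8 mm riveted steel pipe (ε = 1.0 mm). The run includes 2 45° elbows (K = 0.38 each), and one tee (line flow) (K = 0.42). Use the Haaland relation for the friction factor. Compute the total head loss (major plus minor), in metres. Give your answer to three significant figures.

H_L ≈ 79.9 m

V = 4Q/(πD²) = 1.400 m/s; V²/2g = 0.09992 m
Re = 6.05×10^4, ε/D = 0.0162 → f = 0.04571 (Haaland)
Major: h_f = f(L/D)·V²/2g = 0.04571·17476·0.09992 = 79.81 m
Minor: ΣK = 1.18; h_m = ΣK·V²/2g = 0.1179 m
Total H_L = 79.81 + 0.1179 = 79.93 m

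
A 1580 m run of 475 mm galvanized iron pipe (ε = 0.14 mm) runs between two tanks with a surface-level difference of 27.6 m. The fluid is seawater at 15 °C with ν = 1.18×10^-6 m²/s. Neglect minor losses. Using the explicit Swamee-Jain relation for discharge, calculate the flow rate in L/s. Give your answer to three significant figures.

Swamee-Jain (Type II): Q = -0.965·√(gD⁵h_f/L)·ln[ε/(3.7D) + √(3.17ν²L/(gD³h_f))]
√(gD⁵h_f/L) = √(9.81·0.475⁵·27.6/1580) = 0.06437
ε/(3.7D) = 7.97×10^-5; √(3.17ν²L/(gD³h_f)) = 1.55×10^-5
Q = -0.965·0.06437·ln(9.516×10^-5) = 0.5752 m³/s
Check: V = 3.25 m/s, Re = 1.31×10^6, f = 0.01554, h_f = 27.8 m ≈ 27.6 m ✓

Q ≈ 575 L/s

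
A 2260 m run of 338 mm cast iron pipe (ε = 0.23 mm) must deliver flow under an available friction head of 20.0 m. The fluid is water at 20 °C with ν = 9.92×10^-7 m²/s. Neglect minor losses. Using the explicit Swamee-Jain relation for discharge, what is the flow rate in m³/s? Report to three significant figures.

Q ≈ 0.160 m³/s

Swamee-Jain (Type II): Q = -0.965·√(gD⁵h_f/L)·ln[ε/(3.7D) + √(3.17ν²L/(gD³h_f))]
√(gD⁵h_f/L) = √(9.81·0.338⁵·20.0/2260) = 0.01957
ε/(3.7D) = 1.84×10^-4; √(3.17ν²L/(gD³h_f)) = 3.05×10^-5
Q = -0.965·0.01957·ln(2.144×10^-4) = 0.1595 m³/s
Check: V = 1.78 m/s, Re = 6.06×10^5, f = 0.01868, h_f = 20.1 m ≈ 20.0 m ✓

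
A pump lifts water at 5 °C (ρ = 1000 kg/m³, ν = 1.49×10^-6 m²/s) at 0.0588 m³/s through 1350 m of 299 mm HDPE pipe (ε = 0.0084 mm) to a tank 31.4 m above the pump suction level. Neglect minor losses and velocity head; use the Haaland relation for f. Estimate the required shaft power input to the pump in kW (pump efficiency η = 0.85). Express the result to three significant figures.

P_shaft ≈ 23.1 kW

V = 4Q/(πD²) = 0.8374 m/s; Re = 1.68×10^5; ε/D = 2.81×10^-5; f = 0.01620
h_f = f(L/D)V²/2g = 2.614 m
Total head H = z + h_f = 31.4 + 2.614 = 34.01 m
P_hyd = ρgQH = 1000·9.81·0.0588·34.01 = 19.62 kW
P_shaft = P_hyd/η = 19.62/0.85 = 23.08 kW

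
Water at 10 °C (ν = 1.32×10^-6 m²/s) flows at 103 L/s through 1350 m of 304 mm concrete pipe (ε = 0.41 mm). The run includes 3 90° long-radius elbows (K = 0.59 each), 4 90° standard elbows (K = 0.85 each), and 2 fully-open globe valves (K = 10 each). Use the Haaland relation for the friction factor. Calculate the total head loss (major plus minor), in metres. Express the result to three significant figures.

H_L ≈ 12.5 m

V = 4Q/(πD²) = 1.419 m/s; V²/2g = 0.1026 m
Re = 3.27×10^5, ε/D = 0.00135 → f = 0.02183 (Haaland)
Major: h_f = f(L/D)·V²/2g = 0.02183·4441·0.1026 = 9.949 m
Minor: ΣK = 25.2; h_m = ΣK·V²/2g = 2.583 m
Total H_L = 9.949 + 2.583 = 12.53 m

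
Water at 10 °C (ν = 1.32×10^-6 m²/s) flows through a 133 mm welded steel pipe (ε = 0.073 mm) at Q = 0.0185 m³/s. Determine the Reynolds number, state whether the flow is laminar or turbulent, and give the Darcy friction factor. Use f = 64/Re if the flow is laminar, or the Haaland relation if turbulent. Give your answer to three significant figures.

V = 4Q/(πD²) = 1.332 m/s
Re = VD/ν = 1.332·0.133/1.32×10^-6 = 1.34×10^5
Re > 4000 → turbulent; ε/D = 5.49×10^-4
Haaland: f = 0.01960

Re ≈ 1.34×10^5; turbulent; f ≈ 0.0196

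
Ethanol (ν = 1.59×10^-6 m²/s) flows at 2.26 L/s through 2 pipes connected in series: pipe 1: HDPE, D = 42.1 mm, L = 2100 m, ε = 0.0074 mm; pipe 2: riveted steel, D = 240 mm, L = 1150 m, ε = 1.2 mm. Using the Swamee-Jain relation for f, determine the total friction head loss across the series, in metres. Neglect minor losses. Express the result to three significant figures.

Pipe 1: V = 1.624 m/s, Re = 4.30×10^4, ε/D = 1.76×10^-4, f = 0.02213, h_1 = f(L/D)V²/2g = 148.3 m
Pipe 2: V = 0.04996 m/s, Re = 7540, ε/D = 0.00500, f = 0.04021, h_2 = f(L/D)V²/2g = 0.02451 m
Series → Q common, losses add: H = Σh = 148.3 m

H ≈ 148 m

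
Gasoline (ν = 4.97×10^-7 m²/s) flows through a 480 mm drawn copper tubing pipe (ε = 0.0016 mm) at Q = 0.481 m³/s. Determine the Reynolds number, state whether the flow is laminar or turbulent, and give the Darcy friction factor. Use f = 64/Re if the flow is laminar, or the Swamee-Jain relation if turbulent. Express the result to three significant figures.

Re ≈ 2.57×10^6; turbulent; f ≈ 0.0101

V = 4Q/(πD²) = 2.658 m/s
Re = VD/ν = 2.658·0.480/4.97×10^-7 = 2.57×10^6
Re > 4000 → turbulent; ε/D = 3.33×10^-6
Swamee-Jain: f = 0.01012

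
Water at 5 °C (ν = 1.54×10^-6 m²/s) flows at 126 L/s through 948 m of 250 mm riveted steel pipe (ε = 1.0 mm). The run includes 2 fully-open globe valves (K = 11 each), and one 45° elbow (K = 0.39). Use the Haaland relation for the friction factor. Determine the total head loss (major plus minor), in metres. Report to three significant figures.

V = 4Q/(πD²) = 2.567 m/s; V²/2g = 0.3358 m
Re = 4.17×10^5, ε/D = 0.00400 → f = 0.02871 (Haaland)
Major: h_f = f(L/D)·V²/2g = 0.02871·3792·0.3358 = 36.56 m
Minor: ΣK = 22.4; h_m = ΣK·V²/2g = 7.519 m
Total H_L = 36.56 + 7.519 = 44.08 m

H_L ≈ 44.1 m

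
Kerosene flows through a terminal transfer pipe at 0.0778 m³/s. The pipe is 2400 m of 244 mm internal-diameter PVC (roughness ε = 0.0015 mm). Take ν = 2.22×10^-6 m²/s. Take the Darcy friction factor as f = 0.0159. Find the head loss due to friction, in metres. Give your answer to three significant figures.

h_f ≈ 22.1 m

V = 4Q/(πD²) = 4·0.0778/(π·0.244²) = 1.664 m/s
h_f = f(L/D)V²/(2g) = 0.01590·(2400/0.244)·1.664²/(2·9.81) = 22.07 m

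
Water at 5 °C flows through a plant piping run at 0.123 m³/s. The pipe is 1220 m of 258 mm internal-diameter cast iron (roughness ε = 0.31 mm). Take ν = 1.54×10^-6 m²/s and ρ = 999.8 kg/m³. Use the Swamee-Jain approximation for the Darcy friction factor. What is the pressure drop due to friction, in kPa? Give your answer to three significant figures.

V = 4Q/(πD²) = 4·0.123/(π·0.258²) = 2.353 m/s
Re = VD/ν = 2.353·0.258/1.54×10^-6 = 3.94×10^5 → turbulent
ε/D = 0.31/258 = 0.00120
Swamee-Jain: f = 0.02134
h_f = f(L/D)V²/(2g) = 0.02134·(1220/0.258)·2.353²/(2·9.81) = 28.47 m
Δp = ρg·h_f = 999.8·9.81·28.47 = 279.2 kPa

Δp ≈ 279 kPa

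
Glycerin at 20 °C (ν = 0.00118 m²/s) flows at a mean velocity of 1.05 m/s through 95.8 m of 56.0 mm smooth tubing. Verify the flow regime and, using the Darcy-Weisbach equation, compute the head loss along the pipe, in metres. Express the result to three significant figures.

h_f ≈ 123 m

Re = VD/ν = 1.05·0.05600/0.00118 = 49.8 → laminar (Re < 2300)
f = 64/Re = 1.284
h_f = f(L/D)V²/(2g) = 1.284·(95.8/0.05600)·1.05²/(2·9.81) = 123.5 m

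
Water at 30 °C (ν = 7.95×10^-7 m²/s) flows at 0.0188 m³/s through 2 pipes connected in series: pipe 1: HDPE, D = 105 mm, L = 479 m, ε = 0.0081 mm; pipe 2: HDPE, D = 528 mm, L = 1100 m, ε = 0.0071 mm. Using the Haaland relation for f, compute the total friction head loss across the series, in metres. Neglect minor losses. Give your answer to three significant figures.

H ≈ 16.6 m

Pipe 1: V = 2.171 m/s, Re = 2.87×10^5, ε/D = 7.71×10^-5, f = 0.01513, h_1 = f(L/D)V²/2g = 16.58 m
Pipe 2: V = 0.08586 m/s, Re = 5.70×10^4, ε/D = 1.34×10^-5, f = 0.02015, h_2 = f(L/D)V²/2g = 0.01577 m
Series → Q common, losses add: H = Σh = 16.60 m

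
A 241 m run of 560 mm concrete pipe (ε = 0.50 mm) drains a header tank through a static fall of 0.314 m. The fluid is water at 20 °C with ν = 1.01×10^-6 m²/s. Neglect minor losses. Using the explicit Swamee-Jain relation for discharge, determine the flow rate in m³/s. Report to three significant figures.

Swamee-Jain (Type II): Q = -0.965·√(gD⁵h_f/L)·ln[ε/(3.7D) + √(3.17ν²L/(gD³h_f))]
√(gD⁵h_f/L) = √(9.81·0.560⁵·0.314/241) = 0.02653
ε/(3.7D) = 2.41×10^-4; √(3.17ν²L/(gD³h_f)) = 3.80×10^-5
Q = -0.965·0.02653·ln(2.793×10^-4) = 0.2095 m³/s
Check: V = 0.851 m/s, Re = 4.72×10^5, f = 0.01991, h_f = 0.316 m ≈ 0.314 m ✓

Q ≈ 0.210 m³/s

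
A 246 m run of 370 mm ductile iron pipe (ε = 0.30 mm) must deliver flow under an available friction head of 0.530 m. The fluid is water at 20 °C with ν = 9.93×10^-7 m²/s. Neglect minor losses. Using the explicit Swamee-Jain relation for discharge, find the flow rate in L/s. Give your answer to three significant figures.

Q ≈ 95.9 L/s

Swamee-Jain (Type II): Q = -0.965·√(gD⁵h_f/L)·ln[ε/(3.7D) + √(3.17ν²L/(gD³h_f))]
√(gD⁵h_f/L) = √(9.81·0.370⁵·0.530/246) = 0.01211
ε/(3.7D) = 2.19×10^-4; √(3.17ν²L/(gD³h_f)) = 5.40×10^-5
Q = -0.965·0.01211·ln(2.732×10^-4) = 0.09586 m³/s
Check: V = 0.892 m/s, Re = 3.32×10^5, f = 0.01982, h_f = 0.534 m ≈ 0.530 m ✓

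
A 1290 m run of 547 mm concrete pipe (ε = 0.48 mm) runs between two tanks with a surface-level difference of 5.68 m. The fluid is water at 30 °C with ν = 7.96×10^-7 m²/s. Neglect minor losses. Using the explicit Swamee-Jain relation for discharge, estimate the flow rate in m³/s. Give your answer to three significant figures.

Q ≈ 0.367 m³/s

Swamee-Jain (Type II): Q = -0.965·√(gD⁵h_f/L)·ln[ε/(3.7D) + √(3.17ν²L/(gD³h_f))]
√(gD⁵h_f/L) = √(9.81·0.547⁵·5.68/1290) = 0.04599
ε/(3.7D) = 2.37×10^-4; √(3.17ν²L/(gD³h_f)) = 1.69×10^-5
Q = -0.965·0.04599·ln(2.540×10^-4) = 0.3674 m³/s
Check: V = 1.56 m/s, Re = 1.07×10^6, f = 0.01943, h_f = 5.71 m ≈ 5.68 m ✓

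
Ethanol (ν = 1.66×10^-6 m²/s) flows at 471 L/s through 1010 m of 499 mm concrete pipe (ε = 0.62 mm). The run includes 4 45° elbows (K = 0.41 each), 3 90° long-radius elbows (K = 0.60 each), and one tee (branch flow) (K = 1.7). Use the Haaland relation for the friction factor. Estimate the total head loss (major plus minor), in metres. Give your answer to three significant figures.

H_L ≈ 14.1 m

V = 4Q/(πD²) = 2.408 m/s; V²/2g = 0.2956 m
Re = 7.24×10^5, ε/D = 0.00124 → f = 0.02107 (Haaland)
Major: h_f = f(L/D)·V²/2g = 0.02107·2024·0.2956 = 12.61 m
Minor: ΣK = 5.14; h_m = ΣK·V²/2g = 1.520 m
Total H_L = 12.61 + 1.520 = 14.13 m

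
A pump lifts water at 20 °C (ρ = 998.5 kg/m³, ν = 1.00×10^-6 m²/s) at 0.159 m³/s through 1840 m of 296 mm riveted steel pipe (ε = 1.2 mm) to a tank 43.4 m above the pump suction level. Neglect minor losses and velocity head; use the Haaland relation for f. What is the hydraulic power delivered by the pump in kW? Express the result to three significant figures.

V = 4Q/(πD²) = 2.311 m/s; Re = 6.84×10^5; ε/D = 0.00405; f = 0.02873
h_f = f(L/D)V²/2g = 48.60 m
Total head H = z + h_f = 43.4 + 48.60 = 92.00 m
P_hyd = ρgQH = 998.5·9.81·0.159·92.00 = 143.3 kW

P_hyd ≈ 143 kW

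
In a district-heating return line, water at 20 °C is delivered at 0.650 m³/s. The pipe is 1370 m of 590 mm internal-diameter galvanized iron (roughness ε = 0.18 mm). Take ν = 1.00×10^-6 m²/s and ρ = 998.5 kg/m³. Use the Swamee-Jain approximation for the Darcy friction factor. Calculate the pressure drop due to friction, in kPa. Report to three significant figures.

Δp ≈ 102 kPa

V = 4Q/(πD²) = 4·0.650/(π·0.590²) = 2.377 m/s
Re = VD/ν = 2.377·0.590/1.00×10^-6 = 1.40×10^6 → turbulent
ε/D = 0.18/590 = 3.05×10^-4
Swamee-Jain: f = 0.01560
h_f = f(L/D)V²/(2g) = 0.01560·(1370/0.590)·2.377²/(2·9.81) = 10.44 m
Δp = ρg·h_f = 998.5·9.81·10.44 = 102.2 kPa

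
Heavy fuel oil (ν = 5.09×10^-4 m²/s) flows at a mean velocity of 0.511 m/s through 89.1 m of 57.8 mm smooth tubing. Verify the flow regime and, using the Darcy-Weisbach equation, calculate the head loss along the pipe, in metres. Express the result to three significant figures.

h_f ≈ 22.6 m

Re = VD/ν = 0.511·0.05780/5.09×10^-4 = 58.0 → laminar (Re < 2300)
f = 64/Re = 1.103
h_f = f(L/D)V²/(2g) = 1.103·(89.1/0.05780)·0.511²/(2·9.81) = 22.63 m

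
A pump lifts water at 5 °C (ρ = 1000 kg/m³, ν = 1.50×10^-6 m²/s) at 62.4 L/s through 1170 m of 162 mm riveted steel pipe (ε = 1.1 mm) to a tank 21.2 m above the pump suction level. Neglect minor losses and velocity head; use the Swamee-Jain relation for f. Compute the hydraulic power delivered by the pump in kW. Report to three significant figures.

P_hyd ≈ 82.7 kW

V = 4Q/(πD²) = 3.027 m/s; Re = 3.27×10^5; ε/D = 0.00679; f = 0.03375
h_f = f(L/D)V²/2g = 113.9 m
Total head H = z + h_f = 21.2 + 113.9 = 135.1 m
P_hyd = ρgQH = 1000·9.81·0.0624·135.1 = 82.67 kW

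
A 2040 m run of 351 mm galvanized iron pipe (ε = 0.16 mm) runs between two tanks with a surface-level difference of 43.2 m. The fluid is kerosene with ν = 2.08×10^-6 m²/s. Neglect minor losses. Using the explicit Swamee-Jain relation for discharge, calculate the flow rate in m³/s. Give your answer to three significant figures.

Q ≈ 0.280 m³/s

Swamee-Jain (Type II): Q = -0.965·√(gD⁵h_f/L)·ln[ε/(3.7D) + √(3.17ν²L/(gD³h_f))]
√(gD⁵h_f/L) = √(9.81·0.351⁵·43.2/2040) = 0.03327
ε/(3.7D) = 1.23×10^-4; √(3.17ν²L/(gD³h_f)) = 3.91×10^-5
Q = -0.965·0.03327·ln(1.623×10^-4) = 0.2801 m³/s
Check: V = 2.90 m/s, Re = 4.89×10^5, f = 0.01752, h_f = 43.5 m ≈ 43.2 m ✓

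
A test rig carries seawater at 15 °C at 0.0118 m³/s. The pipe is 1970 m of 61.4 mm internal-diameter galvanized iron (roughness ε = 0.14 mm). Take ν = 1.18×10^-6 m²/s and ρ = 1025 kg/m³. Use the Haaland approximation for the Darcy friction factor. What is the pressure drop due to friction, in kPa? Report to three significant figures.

V = 4Q/(πD²) = 4·0.0118/(π·0.0614²) = 3.985 m/s
Re = VD/ν = 3.985·0.0614/1.18×10^-6 = 2.07×10^5 → turbulent
ε/D = 0.14/61.4 = 0.00228
Haaland: f = 0.02500
h_f = f(L/D)V²/(2g) = 0.02500·(1970/0.0614)·3.985²/(2·9.81) = 649.4 m
Δp = ρg·h_f = 1025·9.81·649.4 = 6530 kPa

Δp ≈ 6530 kPa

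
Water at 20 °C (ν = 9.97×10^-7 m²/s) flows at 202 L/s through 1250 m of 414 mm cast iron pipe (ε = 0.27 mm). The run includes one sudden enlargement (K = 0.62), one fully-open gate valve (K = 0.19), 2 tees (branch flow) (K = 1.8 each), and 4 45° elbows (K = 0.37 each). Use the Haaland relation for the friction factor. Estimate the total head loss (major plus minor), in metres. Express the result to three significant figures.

H_L ≈ 7.03 m

V = 4Q/(πD²) = 1.501 m/s; V²/2g = 0.1148 m
Re = 6.23×10^5, ε/D = 6.52×10^-4 → f = 0.01835 (Haaland)
Major: h_f = f(L/D)·V²/2g = 0.01835·3019·0.1148 = 6.358 m
Minor: ΣK = 5.89; h_m = ΣK·V²/2g = 0.6760 m
Total H_L = 6.358 + 0.6760 = 7.034 m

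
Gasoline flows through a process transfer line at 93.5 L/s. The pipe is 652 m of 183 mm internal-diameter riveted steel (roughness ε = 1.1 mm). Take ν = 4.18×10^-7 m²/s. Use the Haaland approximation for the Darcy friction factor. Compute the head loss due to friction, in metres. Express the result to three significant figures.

h_f ≈ 74.0 m

V = 4Q/(πD²) = 4·0.0935/(π·0.183²) = 3.555 m/s
Re = VD/ν = 3.555·0.183/4.18×10^-7 = 1.56×10^6 → turbulent
ε/D = 1.1/183 = 0.00601
Haaland: f = 0.03225
h_f = f(L/D)V²/(2g) = 0.03225·(652/0.183)·3.555²/(2·9.81) = 74.00 m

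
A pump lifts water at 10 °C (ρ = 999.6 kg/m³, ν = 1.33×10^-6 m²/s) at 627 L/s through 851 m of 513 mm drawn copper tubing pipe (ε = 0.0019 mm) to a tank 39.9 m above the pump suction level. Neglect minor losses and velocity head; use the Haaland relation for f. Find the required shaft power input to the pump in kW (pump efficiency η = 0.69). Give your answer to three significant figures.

V = 4Q/(πD²) = 3.033 m/s; Re = 1.17×10^6; ε/D = 3.70×10^-6; f = 0.01136
h_f = f(L/D)V²/2g = 8.835 m
Total head H = z + h_f = 39.9 + 8.835 = 48.73 m
P_hyd = ρgQH = 999.6·9.81·0.627·48.73 = 299.6 kW
P_shaft = P_hyd/η = 299.6/0.69 = 434.3 kW

P_shaft ≈ 434 kW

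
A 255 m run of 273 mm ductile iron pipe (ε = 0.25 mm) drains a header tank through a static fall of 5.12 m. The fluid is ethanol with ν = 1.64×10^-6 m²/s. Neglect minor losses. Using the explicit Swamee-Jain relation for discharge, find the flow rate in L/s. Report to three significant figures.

Swamee-Jain (Type II): Q = -0.965·√(gD⁵h_f/L)·ln[ε/(3.7D) + √(3.17ν²L/(gD³h_f))]
√(gD⁵h_f/L) = √(9.81·0.273⁵·5.12/255) = 0.01728
ε/(3.7D) = 2.48×10^-4; √(3.17ν²L/(gD³h_f)) = 4.61×10^-5
Q = -0.965·0.01728·ln(2.936×10^-4) = 0.1356 m³/s
Check: V = 2.32 m/s, Re = 3.86×10^5, f = 0.02017, h_f = 5.16 m ≈ 5.12 m ✓

Q ≈ 136 L/s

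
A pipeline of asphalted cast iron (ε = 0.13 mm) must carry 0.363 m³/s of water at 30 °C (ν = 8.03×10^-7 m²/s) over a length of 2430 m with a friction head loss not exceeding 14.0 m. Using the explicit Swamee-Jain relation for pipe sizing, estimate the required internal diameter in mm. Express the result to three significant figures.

D ≈ 500 mm

Swamee-Jain (Type III): D = 0.66·[ε^1.25·(LQ²/(gh_f))^4.75 + ν·Q^9.4·(L/(gh_f))^5.2]^0.04
LQ²/(gh_f) = 2.331; L/(gh_f) = 17.69
Term 1 = ε^1.25·(…)^4.75 = 7.74×10^-4; Term 2 = ν·Q^9.4·(…)^5.2 = 1.80×10^-4
D = 0.66·(7.74×10^-4 + 1.80×10^-4)^0.04 = 0.4997 m = 500 mm
Check: V = 1.85 m/s, Re = 1.15×10^6, f = 0.01529, h_f = 13.0 m ≈ 14.0 m ✓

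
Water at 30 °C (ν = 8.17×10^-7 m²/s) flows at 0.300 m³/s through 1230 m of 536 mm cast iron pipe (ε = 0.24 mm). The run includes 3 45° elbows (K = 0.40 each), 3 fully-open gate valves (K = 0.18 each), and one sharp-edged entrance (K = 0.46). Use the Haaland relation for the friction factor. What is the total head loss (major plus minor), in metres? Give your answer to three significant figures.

H_L ≈ 3.69 m

V = 4Q/(πD²) = 1.330 m/s; V²/2g = 0.09010 m
Re = 8.72×10^5, ε/D = 4.48×10^-4 → f = 0.01687 (Haaland)
Major: h_f = f(L/D)·V²/2g = 0.01687·2295·0.09010 = 3.488 m
Minor: ΣK = 2.20; h_m = ΣK·V²/2g = 0.1982 m
Total H_L = 3.488 + 0.1982 = 3.686 m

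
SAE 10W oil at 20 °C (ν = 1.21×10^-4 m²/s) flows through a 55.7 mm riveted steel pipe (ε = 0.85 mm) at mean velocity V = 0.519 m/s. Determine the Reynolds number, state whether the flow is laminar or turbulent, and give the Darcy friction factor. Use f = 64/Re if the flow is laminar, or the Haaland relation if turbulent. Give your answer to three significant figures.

Re ≈ 239; laminar; f = 64/Re ≈ 0.268

Re = VD/ν = 0.5190·0.0557/1.21×10^-4 = 239
Re < 2300 → laminar → f = 64/Re = 0.2679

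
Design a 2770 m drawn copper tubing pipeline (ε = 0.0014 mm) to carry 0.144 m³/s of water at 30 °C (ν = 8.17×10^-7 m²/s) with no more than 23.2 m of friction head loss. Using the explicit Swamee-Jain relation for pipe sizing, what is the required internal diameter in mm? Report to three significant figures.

Swamee-Jain (Type III): D = 0.66·[ε^1.25·(LQ²/(gh_f))^4.75 + ν·Q^9.4·(L/(gh_f))^5.2]^0.04
LQ²/(gh_f) = 0.2524; L/(gh_f) = 12.17
Term 1 = ε^1.25·(…)^4.75 = 6.96×10^-11; Term 2 = ν·Q^9.4·(…)^5.2 = 4.41×10^-9
D = 0.66·(6.96×10^-11 + 4.41×10^-9)^0.04 = 0.3059 m = 306 mm
Check: V = 1.96 m/s, Re = 7.34×10^5, f = 0.01233, h_f = 21.8 m ≈ 23.2 m ✓

D ≈ 306 mm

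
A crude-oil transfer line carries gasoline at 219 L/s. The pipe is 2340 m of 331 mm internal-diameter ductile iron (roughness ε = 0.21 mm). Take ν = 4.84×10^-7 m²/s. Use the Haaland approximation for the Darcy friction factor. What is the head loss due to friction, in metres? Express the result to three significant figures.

h_f ≈ 41.7 m

V = 4Q/(πD²) = 4·0.219/(π·0.331²) = 2.545 m/s
Re = VD/ν = 2.545·0.331/4.84×10^-7 = 1.74×10^6 → turbulent
ε/D = 0.21/331 = 6.34×10^-4
Haaland: f = 0.01788
h_f = f(L/D)V²/(2g) = 0.01788·(2340/0.331)·2.545²/(2·9.81) = 41.73 m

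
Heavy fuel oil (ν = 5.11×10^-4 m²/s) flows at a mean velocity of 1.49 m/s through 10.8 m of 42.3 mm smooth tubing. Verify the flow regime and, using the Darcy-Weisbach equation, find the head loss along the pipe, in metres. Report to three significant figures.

h_f ≈ 15.0 m

Re = VD/ν = 1.49·0.04230/5.11×10^-4 = 123 → laminar (Re < 2300)
f = 64/Re = 0.5189
h_f = f(L/D)V²/(2g) = 0.5189·(10.8/0.04230)·1.49²/(2·9.81) = 14.99 m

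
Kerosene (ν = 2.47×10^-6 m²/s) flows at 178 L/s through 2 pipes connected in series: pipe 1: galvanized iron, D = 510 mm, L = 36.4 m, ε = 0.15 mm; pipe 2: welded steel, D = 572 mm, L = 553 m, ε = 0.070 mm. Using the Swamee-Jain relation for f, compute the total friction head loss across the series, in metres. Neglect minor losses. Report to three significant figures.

Pipe 1: V = 0.8713 m/s, Re = 1.80×10^5, ε/D = 2.94×10^-4, f = 0.01798, h_1 = f(L/D)V²/2g = 0.04965 m
Pipe 2: V = 0.6927 m/s, Re = 1.60×10^5, ε/D = 1.22×10^-4, f = 0.01714, h_2 = f(L/D)V²/2g = 0.4053 m
Series → Q common, losses add: H = Σh = 0.4549 m

H ≈ 0.455 m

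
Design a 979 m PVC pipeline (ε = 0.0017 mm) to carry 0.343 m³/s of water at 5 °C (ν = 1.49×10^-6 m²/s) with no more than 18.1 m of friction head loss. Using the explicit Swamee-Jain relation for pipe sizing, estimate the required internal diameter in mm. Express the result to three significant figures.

Swamee-Jain (Type III): D = 0.66·[ε^1.25·(LQ²/(gh_f))^4.75 + ν·Q^9.4·(L/(gh_f))^5.2]^0.04
LQ²/(gh_f) = 0.6487; L/(gh_f) = 5.514
Term 1 = ε^1.25·(…)^4.75 = 7.86×10^-9; Term 2 = ν·Q^9.4·(…)^5.2 = 4.58×10^-7
D = 0.66·(7.86×10^-9 + 4.58×10^-7)^0.04 = 0.3683 m = 368 mm
Check: V = 3.22 m/s, Re = 7.96×10^5, f = 0.01217, h_f = 17.1 m ≈ 18.1 m ✓

D ≈ 368 mm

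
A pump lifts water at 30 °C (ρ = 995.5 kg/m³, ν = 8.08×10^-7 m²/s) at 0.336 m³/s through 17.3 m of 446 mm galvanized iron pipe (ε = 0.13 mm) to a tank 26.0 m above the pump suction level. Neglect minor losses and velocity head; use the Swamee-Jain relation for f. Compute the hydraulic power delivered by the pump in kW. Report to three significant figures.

P_hyd ≈ 85.8 kW

V = 4Q/(πD²) = 2.151 m/s; Re = 1.19×10^6; ε/D = 2.91×10^-4; f = 0.01557
h_f = f(L/D)V²/2g = 0.1424 m
Total head H = z + h_f = 26.0 + 0.1424 = 26.14 m
P_hyd = ρgQH = 995.5·9.81·0.336·26.14 = 85.78 kW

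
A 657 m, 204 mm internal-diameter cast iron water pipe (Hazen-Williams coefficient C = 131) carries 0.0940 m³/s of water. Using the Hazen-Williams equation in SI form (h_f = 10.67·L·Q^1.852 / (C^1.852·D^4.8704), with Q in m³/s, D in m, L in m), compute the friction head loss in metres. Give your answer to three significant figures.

h_f ≈ 24.3 m

h_f = 10.67·657·0.0940^1.852 / (131^1.852·0.204^4.8704) = 24.27 m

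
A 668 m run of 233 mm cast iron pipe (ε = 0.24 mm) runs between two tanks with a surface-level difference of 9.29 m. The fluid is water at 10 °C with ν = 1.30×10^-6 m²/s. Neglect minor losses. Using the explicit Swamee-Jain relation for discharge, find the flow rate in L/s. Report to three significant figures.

Q ≈ 74.8 L/s

Swamee-Jain (Type II): Q = -0.965·√(gD⁵h_f/L)·ln[ε/(3.7D) + √(3.17ν²L/(gD³h_f))]
√(gD⁵h_f/L) = √(9.81·0.233⁵·9.29/668) = 0.009679
ε/(3.7D) = 2.78×10^-4; √(3.17ν²L/(gD³h_f)) = 5.57×10^-5
Q = -0.965·0.009679·ln(3.341×10^-4) = 0.07476 m³/s
Check: V = 1.75 m/s, Re = 3.14×10^5, f = 0.02083, h_f = 9.36 m ≈ 9.29 m ✓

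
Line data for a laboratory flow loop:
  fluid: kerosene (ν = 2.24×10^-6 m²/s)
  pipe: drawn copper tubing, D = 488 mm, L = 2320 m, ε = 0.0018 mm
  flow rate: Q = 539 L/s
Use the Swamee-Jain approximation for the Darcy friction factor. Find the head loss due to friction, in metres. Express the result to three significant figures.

V = 4Q/(πD²) = 4·0.539/(π·0.488²) = 2.882 m/s
Re = VD/ν = 2.882·0.488/2.24×10^-6 = 6.28×10^5 → turbulent
ε/D = 0.0018/488 = 3.69×10^-6
Swamee-Jain: f = 0.01264
h_f = f(L/D)V²/(2g) = 0.01264·(2320/0.488)·2.882²/(2·9.81) = 25.44 m

h_f ≈ 25.4 m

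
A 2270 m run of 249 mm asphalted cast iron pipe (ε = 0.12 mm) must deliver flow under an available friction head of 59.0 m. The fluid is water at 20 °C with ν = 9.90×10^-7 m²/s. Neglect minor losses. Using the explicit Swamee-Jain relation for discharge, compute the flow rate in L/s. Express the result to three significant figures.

Q ≈ 132 L/s

Swamee-Jain (Type II): Q = -0.965·√(gD⁵h_f/L)·ln[ε/(3.7D) + √(3.17ν²L/(gD³h_f))]
√(gD⁵h_f/L) = √(9.81·0.249⁵·59.0/2270) = 0.01562
ε/(3.7D) = 1.30×10^-4; √(3.17ν²L/(gD³h_f)) = 2.81×10^-5
Q = -0.965·0.01562·ln(1.583×10^-4) = 0.1319 m³/s
Check: V = 2.71 m/s, Re = 6.81×10^5, f = 0.01741, h_f = 59.4 m ≈ 59.0 m ✓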